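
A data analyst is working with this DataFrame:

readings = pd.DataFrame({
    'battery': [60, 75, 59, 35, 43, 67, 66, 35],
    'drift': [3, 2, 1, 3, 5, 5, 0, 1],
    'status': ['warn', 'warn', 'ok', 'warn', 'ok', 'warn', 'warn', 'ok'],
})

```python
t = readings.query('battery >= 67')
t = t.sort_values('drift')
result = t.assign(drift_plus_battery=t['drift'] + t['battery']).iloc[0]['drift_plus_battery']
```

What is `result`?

filter rows where battery >= 67:
   battery  drift status
1       75      2   warn
5       67      5   warn
sort by drift:
   battery  drift status
1       75      2   warn
5       67      5   warn
add column drift_plus_battery = t['drift'] + t['battery']:
   battery  drift status  drift_plus_battery
1       75      2   warn                  77
5       67      5   warn                  72
value at position 0, column 'drift_plus_battery' → 77

77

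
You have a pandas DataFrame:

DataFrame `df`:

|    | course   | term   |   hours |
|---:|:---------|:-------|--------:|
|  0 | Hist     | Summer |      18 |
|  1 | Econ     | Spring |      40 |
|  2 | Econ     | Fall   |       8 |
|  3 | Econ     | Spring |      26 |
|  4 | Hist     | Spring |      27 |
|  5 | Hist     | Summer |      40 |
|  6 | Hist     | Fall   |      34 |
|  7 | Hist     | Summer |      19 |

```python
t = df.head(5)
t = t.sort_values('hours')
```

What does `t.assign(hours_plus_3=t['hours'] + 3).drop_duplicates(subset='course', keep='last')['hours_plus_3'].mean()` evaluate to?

36.5

take first 5 rows:
  course    term  hours
0   Hist  Summer     18
1   Econ  Spring     40
2   Econ    Fall      8
3   Econ  Spring     26
4   Hist  Spring     27
sort by hours:
  course    term  hours
2   Econ    Fall      8
0   Hist  Summer     18
3   Econ  Spring     26
4   Hist  Spring     27
1   Econ  Spring     40
add column hours_plus_3 = t['hours'] + 3:
  course    term  hours  hours_plus_3
2   Econ    Fall      8            11
0   Hist  Summer     18            21
3   Econ  Spring     26            29
4   Hist  Spring     27            30
1   Econ  Spring     40            43
drop duplicate course (keep=last):
  course    term  hours  hours_plus_3
4   Hist  Spring     27            30
1   Econ  Spring     40            43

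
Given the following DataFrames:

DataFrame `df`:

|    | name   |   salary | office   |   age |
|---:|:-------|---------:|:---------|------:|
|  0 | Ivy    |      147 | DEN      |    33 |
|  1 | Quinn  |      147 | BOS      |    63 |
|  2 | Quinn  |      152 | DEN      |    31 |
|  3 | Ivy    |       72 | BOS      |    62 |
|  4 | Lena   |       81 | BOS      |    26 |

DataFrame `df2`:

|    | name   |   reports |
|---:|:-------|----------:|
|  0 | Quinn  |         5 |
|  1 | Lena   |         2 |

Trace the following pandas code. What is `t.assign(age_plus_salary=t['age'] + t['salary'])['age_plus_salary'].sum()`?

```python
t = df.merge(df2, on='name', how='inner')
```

500

merge on 'name' (how='inner') → 3 rows:
    name  salary office  age  reports
0  Quinn     147    BOS   63        5
1  Quinn     152    DEN   31        5
2   Lena      81    BOS   26        2
add column age_plus_salary = t['age'] + t['salary']:
    name  salary office  age  reports  age_plus_salary
0  Quinn     147    BOS   63        5              210
1  Quinn     152    DEN   31        5              183
2   Lena      81    BOS   26        2              107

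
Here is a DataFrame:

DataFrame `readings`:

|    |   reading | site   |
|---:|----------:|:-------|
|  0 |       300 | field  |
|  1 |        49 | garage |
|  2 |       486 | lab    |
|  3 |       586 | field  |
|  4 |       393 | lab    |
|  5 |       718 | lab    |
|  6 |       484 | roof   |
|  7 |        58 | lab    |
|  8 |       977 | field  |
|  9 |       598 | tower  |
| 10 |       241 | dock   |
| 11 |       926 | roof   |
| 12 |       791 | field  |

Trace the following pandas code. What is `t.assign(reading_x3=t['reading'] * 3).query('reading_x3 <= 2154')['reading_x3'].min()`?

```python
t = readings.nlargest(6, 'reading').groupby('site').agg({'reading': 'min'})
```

1758

take 6 rows with largest reading:
    reading   site
8       977  field
11      926   roof
12      791  field
5       718    lab
9       598  tower
3       586  field
group by site, min of reading:
       reading
site          
field      586
lab        718
roof       926
tower      598
add column reading_x3 = t['reading'] * 3:
       reading  reading_x3
site                      
field      586        1758
lab        718        2154
roof       926        2778
tower      598        1794
filter rows where reading_x3 <= 2154:
       reading  reading_x3
site                      
field      586        1758
lab        718        2154
tower      598        1794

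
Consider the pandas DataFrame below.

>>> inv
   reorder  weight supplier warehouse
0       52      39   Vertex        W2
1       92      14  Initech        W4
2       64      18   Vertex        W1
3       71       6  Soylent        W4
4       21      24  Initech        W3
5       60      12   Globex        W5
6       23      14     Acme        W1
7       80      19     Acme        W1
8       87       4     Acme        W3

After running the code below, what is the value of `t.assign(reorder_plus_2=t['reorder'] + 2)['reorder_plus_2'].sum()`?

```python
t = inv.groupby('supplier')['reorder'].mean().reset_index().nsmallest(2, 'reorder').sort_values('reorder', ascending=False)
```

118.5

group by supplier, mean of reorder:
supplier
Acme       63.333333
Globex     60.000000
Initech    56.500000
Soylent    71.000000
Vertex     58.000000
Name: reorder, dtype: float64
reset_index():
  supplier    reorder
0     Acme  63.333333
1   Globex  60.000000
2  Initech  56.500000
3  Soylent  71.000000
4   Vertex  58.000000
take 2 rows with smallest reorder:
  supplier  reorder
2  Initech     56.5
4   Vertex     58.0
sort by reorder descending:
  supplier  reorder
4   Vertex     58.0
2  Initech     56.5
add column reorder_plus_2 = t['reorder'] + 2:
  supplier  reorder  reorder_plus_2
4   Vertex     58.0            60.0
2  Initech     56.5            58.5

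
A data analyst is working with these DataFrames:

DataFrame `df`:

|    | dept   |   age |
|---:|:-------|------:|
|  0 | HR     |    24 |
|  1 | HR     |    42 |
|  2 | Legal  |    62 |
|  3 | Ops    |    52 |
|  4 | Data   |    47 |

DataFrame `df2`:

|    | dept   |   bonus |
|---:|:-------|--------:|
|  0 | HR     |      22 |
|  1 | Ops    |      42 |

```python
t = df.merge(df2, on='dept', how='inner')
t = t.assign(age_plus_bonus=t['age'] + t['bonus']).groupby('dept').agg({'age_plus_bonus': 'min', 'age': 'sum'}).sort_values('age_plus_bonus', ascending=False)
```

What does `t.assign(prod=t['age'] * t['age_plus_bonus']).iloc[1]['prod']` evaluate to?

merge on 'dept' (how='inner') → 3 rows:
  dept  age  bonus
0   HR   24     22
1   HR   42     22
2  Ops   52     42
add column age_plus_bonus = t['age'] + t['bonus']:
  dept  age  bonus  age_plus_bonus
0   HR   24     22              46
1   HR   42     22              64
2  Ops   52     42              94
group by dept: min(age_plus_bonus), sum(age):
      age_plus_bonus  age
dept                     
HR                46   66
Ops               94   52
sort by age_plus_bonus descending:
      age_plus_bonus  age
dept                     
Ops               94   52
HR                46   66
add column prod = t['age'] * t['age_plus_bonus']:
      age_plus_bonus  age  prod
dept                           
Ops               94   52  4888
HR                46   66  3036
Taking the value at position 1, column 'prod' gives 3036.

3036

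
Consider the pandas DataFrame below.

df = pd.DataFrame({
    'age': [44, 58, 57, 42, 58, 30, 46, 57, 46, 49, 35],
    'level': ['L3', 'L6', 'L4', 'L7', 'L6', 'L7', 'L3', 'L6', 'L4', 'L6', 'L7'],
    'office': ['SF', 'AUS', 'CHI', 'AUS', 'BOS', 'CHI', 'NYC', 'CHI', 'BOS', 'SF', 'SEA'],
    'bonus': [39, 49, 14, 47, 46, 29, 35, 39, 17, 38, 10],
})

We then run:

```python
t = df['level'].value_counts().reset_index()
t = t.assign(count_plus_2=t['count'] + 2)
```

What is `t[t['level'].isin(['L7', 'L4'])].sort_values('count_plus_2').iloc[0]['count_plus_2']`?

value_counts of level:
level
L6    4
L7    3
L3    2
L4    2
Name: count, dtype: int64
reset_index():
  level  count
0    L6      4
1    L7      3
2    L3      2
3    L4      2
add column count_plus_2 = t['count'] + 2:
  level  count  count_plus_2
0    L6      4             6
1    L7      3             5
2    L3      2             4
3    L4      2             4
filter rows where level in ['L7', 'L4']:
  level  count  count_plus_2
1    L7      3             5
3    L4      2             4
sort by count_plus_2:
  level  count  count_plus_2
3    L4      2             4
1    L7      3             5
So iloc[0]['count_plus_2'] = 4.

4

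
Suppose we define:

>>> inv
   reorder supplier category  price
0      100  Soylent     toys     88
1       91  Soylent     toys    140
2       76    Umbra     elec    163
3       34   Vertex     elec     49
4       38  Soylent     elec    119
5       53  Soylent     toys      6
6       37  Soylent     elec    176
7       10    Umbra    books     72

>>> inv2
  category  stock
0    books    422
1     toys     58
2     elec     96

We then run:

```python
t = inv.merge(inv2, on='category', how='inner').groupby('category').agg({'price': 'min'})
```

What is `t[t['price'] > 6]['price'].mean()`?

60.5

merge on 'category' (how='inner') → 8 rows:
   reorder supplier category  price  stock
0      100  Soylent     toys     88     58
1       91  Soylent     toys    140     58
2       76    Umbra     elec    163     96
3       34   Vertex     elec     49     96
4       38  Soylent     elec    119     96
5       53  Soylent     toys      6     58
6       37  Soylent     elec    176     96
7       10    Umbra    books     72    422
group by category, min of price:
          price
category       
books        72
elec         49
toys          6
filter rows where price > 6:
          price
category       
books        72
elec         49
So mean() = 60.5.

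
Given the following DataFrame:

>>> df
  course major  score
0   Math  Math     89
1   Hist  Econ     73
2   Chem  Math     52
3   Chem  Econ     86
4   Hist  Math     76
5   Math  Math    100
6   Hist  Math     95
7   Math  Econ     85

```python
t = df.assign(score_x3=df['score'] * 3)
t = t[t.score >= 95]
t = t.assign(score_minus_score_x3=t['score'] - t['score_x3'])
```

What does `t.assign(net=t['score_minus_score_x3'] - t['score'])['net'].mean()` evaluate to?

-292.5

add column score_x3 = df['score'] * 3:
  course major  score  score_x3
0   Math  Math     89       267
1   Hist  Econ     73       219
2   Chem  Math     52       156
3   Chem  Econ     86       258
4   Hist  Math     76       228
5   Math  Math    100       300
6   Hist  Math     95       285
7   Math  Econ     85       255
filter rows where score >= 95:
  course major  score  score_x3
5   Math  Math    100       300
6   Hist  Math     95       285
add column score_minus_score_x3 = t['score'] - t['score_x3']:
  course major  score  score_x3  score_minus_score_x3
5   Math  Math    100       300                  -200
6   Hist  Math     95       285                  -190
add column net = t['score_minus_score_x3'] - t['score']:
  course major  score  score_x3  score_minus_score_x3  net
5   Math  Math    100       300                  -200 -300
6   Hist  Math     95       285                  -190 -285
Hence -292.5.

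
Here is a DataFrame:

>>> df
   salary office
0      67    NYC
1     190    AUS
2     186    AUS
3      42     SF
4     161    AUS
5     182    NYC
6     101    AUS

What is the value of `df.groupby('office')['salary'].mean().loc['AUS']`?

group by office, mean of salary:
office
AUS    159.5
NYC    124.5
SF      42.0
Name: salary, dtype: float64

159.5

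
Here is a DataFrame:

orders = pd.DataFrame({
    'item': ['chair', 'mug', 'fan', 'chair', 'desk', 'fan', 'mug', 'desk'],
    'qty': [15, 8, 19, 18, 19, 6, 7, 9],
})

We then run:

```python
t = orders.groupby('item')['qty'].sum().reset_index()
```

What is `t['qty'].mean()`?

group by item, sum of qty:
item
chair    33
desk     28
fan      25
mug      15
Name: qty, dtype: int64
reset_index():
    item  qty
0  chair   33
1   desk   28
2    fan   25
3    mug   15

25.25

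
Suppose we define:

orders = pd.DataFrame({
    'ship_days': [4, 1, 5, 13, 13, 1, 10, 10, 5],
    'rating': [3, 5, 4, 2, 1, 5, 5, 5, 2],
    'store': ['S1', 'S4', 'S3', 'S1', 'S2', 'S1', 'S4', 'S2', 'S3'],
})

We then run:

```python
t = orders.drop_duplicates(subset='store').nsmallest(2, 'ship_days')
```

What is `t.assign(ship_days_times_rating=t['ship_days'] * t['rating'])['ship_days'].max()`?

drop duplicate store (keep=first):
   ship_days  rating store
0          4       3    S1
1          1       5    S4
2          5       4    S3
4         13       1    S2
take 2 rows with smallest ship_days:
   ship_days  rating store
1          1       5    S4
0          4       3    S1
add column ship_days_times_rating = t['ship_days'] * t['rating']:
   ship_days  rating store  ship_days_times_rating
1          1       5    S4                       5
0          4       3    S1                      12
Finally, max of column 'ship_days' = 4.

4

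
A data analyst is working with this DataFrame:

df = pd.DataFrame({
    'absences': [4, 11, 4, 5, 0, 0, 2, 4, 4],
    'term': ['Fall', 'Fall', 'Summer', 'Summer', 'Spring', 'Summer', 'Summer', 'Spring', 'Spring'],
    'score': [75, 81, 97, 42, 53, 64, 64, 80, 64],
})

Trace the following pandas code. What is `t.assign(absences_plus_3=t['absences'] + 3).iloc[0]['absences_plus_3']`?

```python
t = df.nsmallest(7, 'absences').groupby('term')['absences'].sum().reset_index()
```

7

take 7 rows with smallest absences:
   absences    term  score
4         0  Spring     53
5         0  Summer     64
6         2  Summer     64
0         4    Fall     75
2         4  Summer     97
7         4  Spring     80
8         4  Spring     64
group by term, sum of absences:
term
Fall      4
Spring    8
Summer    6
Name: absences, dtype: int64
reset_index():
     term  absences
0    Fall         4
1  Spring         8
2  Summer         6
add column absences_plus_3 = t['absences'] + 3:
     term  absences  absences_plus_3
0    Fall         4                7
1  Spring         8               11
2  Summer         6                9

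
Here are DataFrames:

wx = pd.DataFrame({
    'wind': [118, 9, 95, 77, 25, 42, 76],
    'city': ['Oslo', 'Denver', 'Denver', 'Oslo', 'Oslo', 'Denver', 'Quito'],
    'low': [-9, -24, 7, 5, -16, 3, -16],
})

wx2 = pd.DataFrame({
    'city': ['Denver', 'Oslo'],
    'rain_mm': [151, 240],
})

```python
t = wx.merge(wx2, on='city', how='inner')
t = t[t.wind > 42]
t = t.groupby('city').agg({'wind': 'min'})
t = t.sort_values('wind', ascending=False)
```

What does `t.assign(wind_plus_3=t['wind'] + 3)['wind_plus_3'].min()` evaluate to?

80

merge on 'city' (how='inner') → 6 rows:
   wind    city  low  rain_mm
0   118    Oslo   -9      240
1     9  Denver  -24      151
2    95  Denver    7      151
3    77    Oslo    5      240
4    25    Oslo  -16      240
5    42  Denver    3      151
filter rows where wind > 42:
   wind    city  low  rain_mm
0   118    Oslo   -9      240
2    95  Denver    7      151
3    77    Oslo    5      240
group by city, min of wind:
        wind
city        
Denver    95
Oslo      77
sort by wind descending:
        wind
city        
Denver    95
Oslo      77
add column wind_plus_3 = t['wind'] + 3:
        wind  wind_plus_3
city                     
Denver    95           98
Oslo      77           80
Reading off the min of column 'wind_plus_3', we get 80.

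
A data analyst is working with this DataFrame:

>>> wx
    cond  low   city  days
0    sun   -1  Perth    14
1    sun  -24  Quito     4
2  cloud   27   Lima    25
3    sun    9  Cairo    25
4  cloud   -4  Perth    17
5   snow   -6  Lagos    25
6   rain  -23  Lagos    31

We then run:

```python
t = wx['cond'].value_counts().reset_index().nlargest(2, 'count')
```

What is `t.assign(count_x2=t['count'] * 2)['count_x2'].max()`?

6

value_counts of cond:
cond
sun      3
cloud    2
snow     1
rain     1
Name: count, dtype: int64
reset_index():
    cond  count
0    sun      3
1  cloud      2
2   snow      1
3   rain      1
take 2 rows with largest count:
    cond  count
0    sun      3
1  cloud      2
add column count_x2 = t['count'] * 2:
    cond  count  count_x2
0    sun      3         6
1  cloud      2         4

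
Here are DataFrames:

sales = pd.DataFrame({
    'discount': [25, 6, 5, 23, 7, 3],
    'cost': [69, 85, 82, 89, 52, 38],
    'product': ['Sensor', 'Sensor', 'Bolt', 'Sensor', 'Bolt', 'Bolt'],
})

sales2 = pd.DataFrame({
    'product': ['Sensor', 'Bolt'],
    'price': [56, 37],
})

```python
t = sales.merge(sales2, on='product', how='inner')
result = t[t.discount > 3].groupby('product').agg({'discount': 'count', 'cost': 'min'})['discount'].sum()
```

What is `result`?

5

merge on 'product' (how='inner') → 6 rows:
   discount  cost product  price
0        25    69  Sensor     56
1         6    85  Sensor     56
2         5    82    Bolt     37
3        23    89  Sensor     56
4         7    52    Bolt     37
5         3    38    Bolt     37
filter rows where discount > 3:
   discount  cost product  price
0        25    69  Sensor     56
1         6    85  Sensor     56
2         5    82    Bolt     37
3        23    89  Sensor     56
4         7    52    Bolt     37
group by product: count(discount), min(cost):
         discount  cost
product                
Bolt            2    52
Sensor          3    69
sum of column 'discount' → 5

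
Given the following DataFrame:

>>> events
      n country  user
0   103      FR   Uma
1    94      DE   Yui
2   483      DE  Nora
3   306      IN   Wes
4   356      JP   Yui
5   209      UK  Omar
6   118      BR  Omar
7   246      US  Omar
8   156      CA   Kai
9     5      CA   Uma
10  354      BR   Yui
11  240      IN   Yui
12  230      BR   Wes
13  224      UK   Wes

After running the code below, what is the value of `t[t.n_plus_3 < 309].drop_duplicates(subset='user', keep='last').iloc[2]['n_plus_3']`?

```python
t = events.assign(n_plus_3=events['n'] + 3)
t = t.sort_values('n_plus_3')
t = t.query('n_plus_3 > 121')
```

add column n_plus_3 = events['n'] + 3:
      n country  user  n_plus_3
0   103      FR   Uma       106
1    94      DE   Yui        97
2   483      DE  Nora       486
3   306      IN   Wes       309
4   356      JP   Yui       359
5   209      UK  Omar       212
6   118      BR  Omar       121
7   246      US  Omar       249
8   156      CA   Kai       159
9     5      CA   Uma         8
10  354      BR   Yui       357
11  240      IN   Yui       243
12  230      BR   Wes       233
13  224      UK   Wes       227
sort by n_plus_3:
      n country  user  n_plus_3
9     5      CA   Uma         8
1    94      DE   Yui        97
0   103      FR   Uma       106
6   118      BR  Omar       121
8   156      CA   Kai       159
5   209      UK  Omar       212
13  224      UK   Wes       227
12  230      BR   Wes       233
11  240      IN   Yui       243
7   246      US  Omar       249
3   306      IN   Wes       309
10  354      BR   Yui       357
4   356      JP   Yui       359
2   483      DE  Nora       486
filter rows where n_plus_3 > 121:
      n country  user  n_plus_3
8   156      CA   Kai       159
5   209      UK  Omar       212
13  224      UK   Wes       227
12  230      BR   Wes       233
11  240      IN   Yui       243
7   246      US  Omar       249
3   306      IN   Wes       309
10  354      BR   Yui       357
4   356      JP   Yui       359
2   483      DE  Nora       486
filter rows where n_plus_3 < 309:
      n country  user  n_plus_3
8   156      CA   Kai       159
5   209      UK  Omar       212
13  224      UK   Wes       227
12  230      BR   Wes       233
11  240      IN   Yui       243
7   246      US  Omar       249
drop duplicate user (keep=last):
      n country  user  n_plus_3
8   156      CA   Kai       159
12  230      BR   Wes       233
11  240      IN   Yui       243
7   246      US  Omar       249

243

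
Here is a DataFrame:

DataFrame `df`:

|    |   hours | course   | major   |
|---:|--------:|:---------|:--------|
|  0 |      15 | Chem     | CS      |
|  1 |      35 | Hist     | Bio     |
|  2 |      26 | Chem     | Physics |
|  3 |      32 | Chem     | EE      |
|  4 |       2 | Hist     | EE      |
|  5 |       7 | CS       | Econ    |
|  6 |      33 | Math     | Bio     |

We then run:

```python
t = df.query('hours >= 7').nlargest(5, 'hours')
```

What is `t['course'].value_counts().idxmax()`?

Chem

filter rows where hours >= 7:
   hours course    major
0     15   Chem       CS
1     35   Hist      Bio
2     26   Chem  Physics
3     32   Chem       EE
5      7     CS     Econ
6     33   Math      Bio
take 5 rows with largest hours:
   hours course    major
1     35   Hist      Bio
6     33   Math      Bio
3     32   Chem       EE
2     26   Chem  Physics
0     15   Chem       CS
value_counts of course:
course
Chem    3
Hist    1
Math    1
Name: count, dtype: int64
Reading off the label with the largest value, we get Chem.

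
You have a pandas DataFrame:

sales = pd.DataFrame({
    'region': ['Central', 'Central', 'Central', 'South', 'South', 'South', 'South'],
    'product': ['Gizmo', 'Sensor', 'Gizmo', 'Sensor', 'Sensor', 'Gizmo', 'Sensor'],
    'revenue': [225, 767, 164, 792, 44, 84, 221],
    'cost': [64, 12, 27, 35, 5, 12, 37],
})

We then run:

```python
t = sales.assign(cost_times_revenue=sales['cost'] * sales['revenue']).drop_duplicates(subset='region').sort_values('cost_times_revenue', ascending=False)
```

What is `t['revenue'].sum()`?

1017

add column cost_times_revenue = sales['cost'] * sales['revenue']:
    region product  revenue  cost  cost_times_revenue
0  Central   Gizmo      225    64               14400
1  Central  Sensor      767    12                9204
2  Central   Gizmo      164    27                4428
3    South  Sensor      792    35               27720
4    South  Sensor       44     5                 220
5    South   Gizmo       84    12                1008
6    South  Sensor      221    37                8177
drop duplicate region (keep=first):
    region product  revenue  cost  cost_times_revenue
0  Central   Gizmo      225    64               14400
3    South  Sensor      792    35               27720
sort by cost_times_revenue descending:
    region product  revenue  cost  cost_times_revenue
3    South  Sensor      792    35               27720
0  Central   Gizmo      225    64               14400
Then the sum of column 'revenue': 1017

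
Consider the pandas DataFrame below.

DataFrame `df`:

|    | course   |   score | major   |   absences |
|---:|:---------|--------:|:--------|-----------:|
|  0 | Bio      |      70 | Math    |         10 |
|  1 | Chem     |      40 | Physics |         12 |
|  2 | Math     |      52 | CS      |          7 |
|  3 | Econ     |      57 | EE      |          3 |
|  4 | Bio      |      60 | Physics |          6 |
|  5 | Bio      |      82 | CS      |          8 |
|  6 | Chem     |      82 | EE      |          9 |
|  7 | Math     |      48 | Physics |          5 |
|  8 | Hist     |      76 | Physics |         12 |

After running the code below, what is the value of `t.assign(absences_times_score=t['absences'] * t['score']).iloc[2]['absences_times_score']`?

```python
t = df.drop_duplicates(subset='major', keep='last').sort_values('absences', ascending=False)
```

drop duplicate major (keep=last):
  course  score    major  absences
0    Bio     70     Math        10
5    Bio     82       CS         8
6   Chem     82       EE         9
8   Hist     76  Physics        12
sort by absences descending:
  course  score    major  absences
8   Hist     76  Physics        12
0    Bio     70     Math        10
6   Chem     82       EE         9
5    Bio     82       CS         8
add column absences_times_score = t['absences'] * t['score']:
  course  score    major  absences  absences_times_score
8   Hist     76  Physics        12                   912
0    Bio     70     Math        10                   700
6   Chem     82       EE         9                   738
5    Bio     82       CS         8                   656
Finally, value at position 2, column 'absences_times_score' = 738.

738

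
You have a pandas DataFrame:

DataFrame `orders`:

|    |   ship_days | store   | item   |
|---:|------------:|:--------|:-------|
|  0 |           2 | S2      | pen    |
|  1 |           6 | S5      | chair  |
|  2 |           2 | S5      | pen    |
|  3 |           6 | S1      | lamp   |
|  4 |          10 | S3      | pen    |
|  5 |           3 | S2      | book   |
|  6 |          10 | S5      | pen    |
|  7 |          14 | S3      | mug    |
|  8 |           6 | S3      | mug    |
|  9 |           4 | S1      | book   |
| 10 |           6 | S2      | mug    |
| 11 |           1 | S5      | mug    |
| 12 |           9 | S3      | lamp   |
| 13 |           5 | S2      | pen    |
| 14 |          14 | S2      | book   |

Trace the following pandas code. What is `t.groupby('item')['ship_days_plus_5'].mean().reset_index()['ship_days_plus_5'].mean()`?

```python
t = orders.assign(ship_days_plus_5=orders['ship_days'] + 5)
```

add column ship_days_plus_5 = orders['ship_days'] + 5:
    ship_days store   item  ship_days_plus_5
0           2    S2    pen                 7
1           6    S5  chair                11
2           2    S5    pen                 7
3           6    S1   lamp                11
4          10    S3    pen                15
5           3    S2   book                 8
6          10    S5    pen                15
7          14    S3    mug                19
8           6    S3    mug                11
9           4    S1   book                 9
10          6    S2    mug                11
11          1    S5    mug                 6
12          9    S3   lamp                14
13          5    S2    pen                10
14         14    S2   book                19
group by item, mean of ship_days_plus_5:
item
book     12.00
chair    11.00
lamp     12.50
mug      11.75
pen      10.80
Name: ship_days_plus_5, dtype: float64
reset_index():
    item  ship_days_plus_5
0   book             12.00
1  chair             11.00
2   lamp             12.50
3    mug             11.75
4    pen             10.80
Taking the mean of column 'ship_days_plus_5' gives 11.61.

11.61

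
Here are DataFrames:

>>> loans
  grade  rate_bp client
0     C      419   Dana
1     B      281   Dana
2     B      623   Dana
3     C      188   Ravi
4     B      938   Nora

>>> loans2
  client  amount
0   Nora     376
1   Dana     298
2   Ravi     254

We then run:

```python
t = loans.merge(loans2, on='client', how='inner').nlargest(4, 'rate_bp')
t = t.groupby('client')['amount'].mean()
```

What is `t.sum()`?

merge on 'client' (how='inner') → 5 rows:
  grade  rate_bp client  amount
0     C      419   Dana     298
1     B      281   Dana     298
2     B      623   Dana     298
3     C      188   Ravi     254
4     B      938   Nora     376
take 4 rows with largest rate_bp:
  grade  rate_bp client  amount
4     B      938   Nora     376
2     B      623   Dana     298
0     C      419   Dana     298
1     B      281   Dana     298
group by client, mean of amount:
client
Dana    298.0
Nora    376.0
Name: amount, dtype: float64
Hence 674.0.

674.0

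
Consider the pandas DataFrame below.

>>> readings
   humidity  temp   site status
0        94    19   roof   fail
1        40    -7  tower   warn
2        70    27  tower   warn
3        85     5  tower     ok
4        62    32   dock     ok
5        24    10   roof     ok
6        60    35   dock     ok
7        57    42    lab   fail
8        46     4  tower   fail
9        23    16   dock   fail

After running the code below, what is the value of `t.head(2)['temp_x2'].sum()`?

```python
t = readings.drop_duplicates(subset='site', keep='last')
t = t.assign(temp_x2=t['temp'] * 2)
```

drop duplicate site (keep=last):
   humidity  temp   site status
5        24    10   roof     ok
7        57    42    lab   fail
8        46     4  tower   fail
9        23    16   dock   fail
add column temp_x2 = t['temp'] * 2:
   humidity  temp   site status  temp_x2
5        24    10   roof     ok       20
7        57    42    lab   fail       84
8        46     4  tower   fail        8
9        23    16   dock   fail       32
take first 2 rows:
   humidity  temp  site status  temp_x2
5        24    10  roof     ok       20
7        57    42   lab   fail       84
Hence 104.

104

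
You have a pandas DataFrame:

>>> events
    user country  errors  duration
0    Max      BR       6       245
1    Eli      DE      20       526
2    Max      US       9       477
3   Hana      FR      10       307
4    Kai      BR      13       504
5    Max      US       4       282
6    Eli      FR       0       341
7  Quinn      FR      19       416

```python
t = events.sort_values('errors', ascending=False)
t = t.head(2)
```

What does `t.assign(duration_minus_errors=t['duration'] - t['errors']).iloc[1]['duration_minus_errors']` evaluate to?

397

sort by errors descending:
    user country  errors  duration
1    Eli      DE      20       526
7  Quinn      FR      19       416
4    Kai      BR      13       504
3   Hana      FR      10       307
2    Max      US       9       477
0    Max      BR       6       245
5    Max      US       4       282
6    Eli      FR       0       341
take first 2 rows:
    user country  errors  duration
1    Eli      DE      20       526
7  Quinn      FR      19       416
add column duration_minus_errors = t['duration'] - t['errors']:
    user country  errors  duration  duration_minus_errors
1    Eli      DE      20       526                    506
7  Quinn      FR      19       416                    397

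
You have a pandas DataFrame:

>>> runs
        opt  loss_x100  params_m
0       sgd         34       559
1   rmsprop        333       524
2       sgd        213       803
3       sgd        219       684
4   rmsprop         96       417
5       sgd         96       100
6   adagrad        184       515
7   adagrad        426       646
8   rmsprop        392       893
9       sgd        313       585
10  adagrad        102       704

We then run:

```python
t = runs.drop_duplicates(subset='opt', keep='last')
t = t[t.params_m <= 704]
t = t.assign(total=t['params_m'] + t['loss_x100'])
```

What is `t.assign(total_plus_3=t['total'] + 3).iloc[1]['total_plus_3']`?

drop duplicate opt (keep=last):
        opt  loss_x100  params_m
8   rmsprop        392       893
9       sgd        313       585
10  adagrad        102       704
filter rows where params_m <= 704:
        opt  loss_x100  params_m
9       sgd        313       585
10  adagrad        102       704
add column total = t['params_m'] + t['loss_x100']:
        opt  loss_x100  params_m  total
9       sgd        313       585    898
10  adagrad        102       704    806
add column total_plus_3 = t['total'] + 3:
        opt  loss_x100  params_m  total  total_plus_3
9       sgd        313       585    898           901
10  adagrad        102       704    806           809
Then the value at position 1, column 'total_plus_3': 809

809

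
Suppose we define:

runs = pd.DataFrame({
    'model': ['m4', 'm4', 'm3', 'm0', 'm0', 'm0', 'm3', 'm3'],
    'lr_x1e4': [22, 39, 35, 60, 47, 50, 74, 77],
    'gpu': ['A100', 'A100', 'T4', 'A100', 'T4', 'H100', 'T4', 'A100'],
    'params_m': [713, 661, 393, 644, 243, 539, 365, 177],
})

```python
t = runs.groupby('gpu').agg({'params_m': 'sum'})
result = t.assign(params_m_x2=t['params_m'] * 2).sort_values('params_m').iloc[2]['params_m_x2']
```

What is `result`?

group by gpu, sum of params_m:
      params_m
gpu           
A100      2195
H100       539
T4        1001
add column params_m_x2 = t['params_m'] * 2:
      params_m  params_m_x2
gpu                        
A100      2195         4390
H100       539         1078
T4        1001         2002
sort by params_m:
      params_m  params_m_x2
gpu                        
H100       539         1078
T4        1001         2002
A100      2195         4390
Taking the value at position 2, column 'params_m_x2' gives 4390.

4390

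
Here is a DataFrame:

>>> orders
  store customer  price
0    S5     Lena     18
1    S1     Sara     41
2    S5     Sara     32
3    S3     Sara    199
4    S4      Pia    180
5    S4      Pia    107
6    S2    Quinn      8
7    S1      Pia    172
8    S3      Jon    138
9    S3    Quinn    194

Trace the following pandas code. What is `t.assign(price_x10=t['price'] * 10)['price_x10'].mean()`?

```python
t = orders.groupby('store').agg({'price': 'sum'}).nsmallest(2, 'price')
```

290.0

group by store, sum of price:
       price
store       
S1       213
S2         8
S3       531
S4       287
S5        50
take 2 rows with smallest price:
       price
store       
S2         8
S5        50
add column price_x10 = t['price'] * 10:
       price  price_x10
store                  
S2         8         80
S5        50        500
mean of column 'price_x10' → 290.0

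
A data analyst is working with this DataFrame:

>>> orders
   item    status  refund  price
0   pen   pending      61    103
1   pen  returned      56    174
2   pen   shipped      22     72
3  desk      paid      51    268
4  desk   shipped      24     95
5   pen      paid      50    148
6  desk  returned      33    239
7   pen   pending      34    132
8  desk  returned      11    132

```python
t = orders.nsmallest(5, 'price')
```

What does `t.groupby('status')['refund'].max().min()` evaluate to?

take 5 rows with smallest price:
   item    status  refund  price
2   pen   shipped      22     72
4  desk   shipped      24     95
0   pen   pending      61    103
7   pen   pending      34    132
8  desk  returned      11    132
group by status, max of refund:
status
pending     61
returned    11
shipped     24
Name: refund, dtype: int64
Taking the min of the resulting series gives 11.

11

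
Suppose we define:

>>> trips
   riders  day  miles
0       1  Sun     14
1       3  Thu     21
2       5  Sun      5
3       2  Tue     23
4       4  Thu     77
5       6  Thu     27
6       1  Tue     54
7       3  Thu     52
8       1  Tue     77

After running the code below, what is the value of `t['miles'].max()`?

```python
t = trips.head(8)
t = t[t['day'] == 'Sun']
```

take first 8 rows:
   riders  day  miles
0       1  Sun     14
1       3  Thu     21
2       5  Sun      5
3       2  Tue     23
4       4  Thu     77
5       6  Thu     27
6       1  Tue     54
7       3  Thu     52
filter rows where day == 'Sun':
   riders  day  miles
0       1  Sun     14
2       5  Sun      5
Taking the max of column 'miles' gives 14.

14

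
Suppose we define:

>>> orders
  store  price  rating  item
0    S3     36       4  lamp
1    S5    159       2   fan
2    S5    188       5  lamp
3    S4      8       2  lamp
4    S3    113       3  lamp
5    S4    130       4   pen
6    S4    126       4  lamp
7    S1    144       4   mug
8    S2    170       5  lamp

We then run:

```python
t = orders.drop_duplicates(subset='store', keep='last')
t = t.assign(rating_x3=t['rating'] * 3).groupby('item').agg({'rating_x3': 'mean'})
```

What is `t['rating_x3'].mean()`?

12.375

drop duplicate store (keep=last):
  store  price  rating  item
2    S5    188       5  lamp
4    S3    113       3  lamp
6    S4    126       4  lamp
7    S1    144       4   mug
8    S2    170       5  lamp
add column rating_x3 = t['rating'] * 3:
  store  price  rating  item  rating_x3
2    S5    188       5  lamp         15
4    S3    113       3  lamp          9
6    S4    126       4  lamp         12
7    S1    144       4   mug         12
8    S2    170       5  lamp         15
group by item, mean of rating_x3:
      rating_x3
item           
lamp      12.75
mug       12.00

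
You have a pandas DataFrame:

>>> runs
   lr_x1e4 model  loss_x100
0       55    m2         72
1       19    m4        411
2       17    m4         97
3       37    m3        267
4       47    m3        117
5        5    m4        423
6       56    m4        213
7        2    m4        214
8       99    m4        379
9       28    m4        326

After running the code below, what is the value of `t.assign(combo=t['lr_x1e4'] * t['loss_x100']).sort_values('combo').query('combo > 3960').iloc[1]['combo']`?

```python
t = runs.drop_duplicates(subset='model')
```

drop duplicate model (keep=first):
   lr_x1e4 model  loss_x100
0       55    m2         72
1       19    m4        411
3       37    m3        267
add column combo = t['lr_x1e4'] * t['loss_x100']:
   lr_x1e4 model  loss_x100  combo
0       55    m2         72   3960
1       19    m4        411   7809
3       37    m3        267   9879
sort by combo:
   lr_x1e4 model  loss_x100  combo
0       55    m2         72   3960
1       19    m4        411   7809
3       37    m3        267   9879
filter rows where combo > 3960:
   lr_x1e4 model  loss_x100  combo
1       19    m4        411   7809
3       37    m3        267   9879

9879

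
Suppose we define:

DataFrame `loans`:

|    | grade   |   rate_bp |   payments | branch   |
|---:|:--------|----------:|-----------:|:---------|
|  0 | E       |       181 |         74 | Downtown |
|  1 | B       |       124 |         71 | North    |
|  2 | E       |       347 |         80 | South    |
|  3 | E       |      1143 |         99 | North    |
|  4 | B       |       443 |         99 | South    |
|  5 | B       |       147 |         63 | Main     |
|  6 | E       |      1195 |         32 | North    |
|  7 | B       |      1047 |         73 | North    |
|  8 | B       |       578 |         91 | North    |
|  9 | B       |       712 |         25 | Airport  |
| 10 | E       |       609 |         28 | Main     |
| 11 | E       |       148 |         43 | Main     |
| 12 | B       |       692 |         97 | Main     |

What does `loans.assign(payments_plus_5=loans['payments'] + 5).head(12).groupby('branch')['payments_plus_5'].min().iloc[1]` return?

79

add column payments_plus_5 = loans['payments'] + 5:
   grade  rate_bp  payments    branch  payments_plus_5
0      E      181        74  Downtown               79
1      B      124        71     North               76
2      E      347        80     South               85
3      E     1143        99     North              104
4      B      443        99     South              104
5      B      147        63      Main               68
6      E     1195        32     North               37
7      B     1047        73     North               78
8      B      578        91     North               96
9      B      712        25   Airport               30
10     E      609        28      Main               33
11     E      148        43      Main               48
12     B      692        97      Main              102
take first 12 rows:
   grade  rate_bp  payments    branch  payments_plus_5
0      E      181        74  Downtown               79
1      B      124        71     North               76
2      E      347        80     South               85
3      E     1143        99     North              104
4      B      443        99     South              104
5      B      147        63      Main               68
6      E     1195        32     North               37
7      B     1047        73     North               78
8      B      578        91     North               96
9      B      712        25   Airport               30
10     E      609        28      Main               33
11     E      148        43      Main               48
group by branch, min of payments_plus_5:
branch
Airport     30
Downtown    79
Main        33
North       37
South       85
Name: payments_plus_5, dtype: int64
Finally, value at position 1 = 79.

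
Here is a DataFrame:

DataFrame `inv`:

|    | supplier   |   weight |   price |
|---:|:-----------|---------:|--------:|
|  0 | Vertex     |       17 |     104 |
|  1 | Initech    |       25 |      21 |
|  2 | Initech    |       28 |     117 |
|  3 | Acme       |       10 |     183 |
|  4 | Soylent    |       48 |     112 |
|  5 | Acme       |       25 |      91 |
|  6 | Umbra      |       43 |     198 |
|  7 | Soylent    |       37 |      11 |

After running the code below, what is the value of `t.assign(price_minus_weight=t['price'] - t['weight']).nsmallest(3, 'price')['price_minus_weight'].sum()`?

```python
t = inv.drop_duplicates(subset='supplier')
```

147

drop duplicate supplier (keep=first):
  supplier  weight  price
0   Vertex      17    104
1  Initech      25     21
3     Acme      10    183
4  Soylent      48    112
6    Umbra      43    198
add column price_minus_weight = t['price'] - t['weight']:
  supplier  weight  price  price_minus_weight
0   Vertex      17    104                  87
1  Initech      25     21                  -4
3     Acme      10    183                 173
4  Soylent      48    112                  64
6    Umbra      43    198                 155
take 3 rows with smallest price:
  supplier  weight  price  price_minus_weight
1  Initech      25     21                  -4
0   Vertex      17    104                  87
4  Soylent      48    112                  64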